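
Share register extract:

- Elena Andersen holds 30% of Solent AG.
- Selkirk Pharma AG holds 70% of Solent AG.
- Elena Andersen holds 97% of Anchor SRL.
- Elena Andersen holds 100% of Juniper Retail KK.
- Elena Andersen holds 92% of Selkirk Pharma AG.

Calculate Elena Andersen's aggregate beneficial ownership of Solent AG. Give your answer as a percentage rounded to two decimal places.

94.40%

Elena reaches Solent along 2 paths.
Direct stake: 30% = 30%.
Via Selkirk: 92% × 70% = 64.4%.
Total: 30% + 64.4% = 94.4%.
Rounded: 94.40%.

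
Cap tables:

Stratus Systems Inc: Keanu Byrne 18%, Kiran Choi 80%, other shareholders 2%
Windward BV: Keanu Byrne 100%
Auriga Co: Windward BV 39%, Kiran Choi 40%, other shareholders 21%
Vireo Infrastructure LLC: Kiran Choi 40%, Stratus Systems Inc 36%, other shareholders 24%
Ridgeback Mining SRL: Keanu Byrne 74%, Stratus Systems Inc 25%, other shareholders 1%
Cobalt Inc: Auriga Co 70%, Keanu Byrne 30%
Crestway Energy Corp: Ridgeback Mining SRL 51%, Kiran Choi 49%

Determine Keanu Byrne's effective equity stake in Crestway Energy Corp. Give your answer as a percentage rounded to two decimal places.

40.04%

Keanu reaches Crestway along 2 paths.
Via Ridgeback: 74% × 51% = 37.74%.
Via Stratus → Ridgeback: 18% × 25% × 51% = 2.295%.
Total: 37.74% + 2.295% = 40.035%.
Rounded: 40.04%.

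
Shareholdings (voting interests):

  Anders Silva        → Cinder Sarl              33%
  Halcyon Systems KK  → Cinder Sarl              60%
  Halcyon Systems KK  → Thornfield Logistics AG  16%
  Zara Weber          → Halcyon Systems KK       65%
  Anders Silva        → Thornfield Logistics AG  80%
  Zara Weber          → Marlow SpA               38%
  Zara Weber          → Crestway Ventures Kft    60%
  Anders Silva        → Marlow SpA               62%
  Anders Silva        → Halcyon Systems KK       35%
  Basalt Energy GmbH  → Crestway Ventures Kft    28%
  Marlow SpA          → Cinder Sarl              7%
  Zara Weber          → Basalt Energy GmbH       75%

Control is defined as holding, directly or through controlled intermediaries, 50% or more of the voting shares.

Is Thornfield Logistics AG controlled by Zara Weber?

Zara holds 65% of Halcyon, so Zara controls Halcyon.
Zara holds 75% of Basalt, so Zara controls Basalt.
Halcyon holds 60% of Cinder, so Zara controls Cinder.
Zara and Basalt together hold 60% + 28% = 88% of Crestway, so Zara controls Crestway.
In Thornfield, Zara's side holds only 16%, not ≥ 50%.
So Zara does not control Thornfield.

No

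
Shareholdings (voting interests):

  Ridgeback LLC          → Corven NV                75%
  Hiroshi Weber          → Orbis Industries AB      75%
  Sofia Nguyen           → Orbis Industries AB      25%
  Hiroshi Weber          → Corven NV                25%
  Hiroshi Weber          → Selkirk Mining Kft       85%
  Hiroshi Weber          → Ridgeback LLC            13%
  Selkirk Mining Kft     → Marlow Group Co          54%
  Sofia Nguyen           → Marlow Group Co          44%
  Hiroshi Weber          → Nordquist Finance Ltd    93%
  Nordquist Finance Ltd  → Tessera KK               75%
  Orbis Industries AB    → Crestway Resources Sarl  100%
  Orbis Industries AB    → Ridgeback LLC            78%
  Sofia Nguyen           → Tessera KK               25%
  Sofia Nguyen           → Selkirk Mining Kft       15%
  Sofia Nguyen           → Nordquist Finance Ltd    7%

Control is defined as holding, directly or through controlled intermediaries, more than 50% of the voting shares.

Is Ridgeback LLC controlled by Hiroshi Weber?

Hiroshi holds 75% of Orbis, so Hiroshi controls Orbis.
Orbis and Hiroshi together hold 78% + 13% = 91% of Ridgeback, so Hiroshi controls Ridgeback.

Yes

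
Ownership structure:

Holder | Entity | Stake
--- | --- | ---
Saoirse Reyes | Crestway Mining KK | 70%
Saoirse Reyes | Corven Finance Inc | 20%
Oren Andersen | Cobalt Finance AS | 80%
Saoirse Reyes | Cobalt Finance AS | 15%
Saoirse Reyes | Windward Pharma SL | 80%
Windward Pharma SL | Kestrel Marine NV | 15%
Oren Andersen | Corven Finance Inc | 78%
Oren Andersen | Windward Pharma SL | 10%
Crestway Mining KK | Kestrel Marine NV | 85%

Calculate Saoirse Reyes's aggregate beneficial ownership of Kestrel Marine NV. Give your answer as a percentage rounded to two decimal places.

71.50%

Saoirse reaches Kestrel along 2 paths.
Via Crestway: 70% × 85% = 59.5%.
Via Windward: 80% × 15% = 12%.
Total: 59.5% + 12% = 71.5%.
Rounded: 71.50%.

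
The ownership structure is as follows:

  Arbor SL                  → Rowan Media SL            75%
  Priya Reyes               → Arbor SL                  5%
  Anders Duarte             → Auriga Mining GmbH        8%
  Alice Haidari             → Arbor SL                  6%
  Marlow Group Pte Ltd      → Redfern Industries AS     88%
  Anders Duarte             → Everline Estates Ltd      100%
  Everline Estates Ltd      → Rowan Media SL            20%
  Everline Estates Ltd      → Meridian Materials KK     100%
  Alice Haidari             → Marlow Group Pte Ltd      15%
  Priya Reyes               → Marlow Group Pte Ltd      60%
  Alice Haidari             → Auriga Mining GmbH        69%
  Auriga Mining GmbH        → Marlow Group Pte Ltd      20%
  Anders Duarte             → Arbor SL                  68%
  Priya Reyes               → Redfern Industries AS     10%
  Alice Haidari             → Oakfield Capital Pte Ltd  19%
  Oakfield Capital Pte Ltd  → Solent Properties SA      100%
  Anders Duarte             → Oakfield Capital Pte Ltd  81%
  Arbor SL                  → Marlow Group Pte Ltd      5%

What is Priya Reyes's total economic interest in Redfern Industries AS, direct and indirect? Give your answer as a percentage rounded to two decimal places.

63.02%

Priya reaches Redfern along 3 paths.
Via Marlow: 60% × 88% = 52.8%.
Via Arbor → Marlow: 5% × 5% × 88% = 0.22%.
Direct stake: 10% = 10%.
Total: 52.8% + 0.22% + 10% = 63.02%.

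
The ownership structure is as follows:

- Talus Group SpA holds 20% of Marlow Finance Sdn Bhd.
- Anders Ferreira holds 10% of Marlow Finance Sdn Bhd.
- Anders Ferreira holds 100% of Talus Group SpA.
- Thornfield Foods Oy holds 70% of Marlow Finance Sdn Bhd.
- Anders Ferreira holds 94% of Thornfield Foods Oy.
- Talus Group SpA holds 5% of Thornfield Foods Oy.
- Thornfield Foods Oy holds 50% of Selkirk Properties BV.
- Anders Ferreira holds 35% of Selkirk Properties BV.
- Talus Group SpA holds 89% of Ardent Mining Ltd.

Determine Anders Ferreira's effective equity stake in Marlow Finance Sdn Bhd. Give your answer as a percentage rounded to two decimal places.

Anders reaches Marlow along 4 paths.
Via Talus → Thornfield: 100% × 5% × 70% = 3.5%.
Via Thornfield: 94% × 70% = 65.8%.
Via Talus: 100% × 20% = 20%.
Direct stake: 10% = 10%.
Total: 3.5% + 65.8% + 20% + 10% = 99.3%.
Rounded: 99.30%.

99.30%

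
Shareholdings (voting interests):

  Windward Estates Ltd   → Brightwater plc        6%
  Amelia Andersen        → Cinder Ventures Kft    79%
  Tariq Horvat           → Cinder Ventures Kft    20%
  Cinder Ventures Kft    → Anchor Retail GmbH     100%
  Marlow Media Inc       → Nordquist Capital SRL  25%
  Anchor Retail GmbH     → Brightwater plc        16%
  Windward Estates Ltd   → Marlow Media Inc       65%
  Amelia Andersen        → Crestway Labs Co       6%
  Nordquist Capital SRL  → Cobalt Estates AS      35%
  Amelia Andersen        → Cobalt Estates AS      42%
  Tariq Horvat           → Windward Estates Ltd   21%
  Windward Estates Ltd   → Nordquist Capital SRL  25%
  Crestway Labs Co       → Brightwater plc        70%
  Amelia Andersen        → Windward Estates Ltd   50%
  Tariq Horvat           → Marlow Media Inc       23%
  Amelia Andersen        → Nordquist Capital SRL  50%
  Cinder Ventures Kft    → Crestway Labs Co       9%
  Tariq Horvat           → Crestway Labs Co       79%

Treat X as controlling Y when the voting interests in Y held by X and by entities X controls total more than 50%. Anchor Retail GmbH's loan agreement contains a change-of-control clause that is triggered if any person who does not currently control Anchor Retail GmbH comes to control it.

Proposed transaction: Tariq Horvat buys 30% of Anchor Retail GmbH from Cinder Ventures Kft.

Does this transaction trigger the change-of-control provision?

The purchase adds only to Tariq's holdings (Cinder's stake shrinks), so Tariq is the only person who could newly come to control Anchor.
Tariq holds 79% of Crestway, so Tariq controls Crestway.
Crestway holds 70% of Brightwater, so Tariq controls Brightwater.
Neither Tariq nor any entity Tariq controls holds any voting interest in Anchor.
So before the transaction, Tariq does not control Anchor.
After the purchase, Tariq holds 30% of Anchor directly, and Cinder's stake falls to 70%.
After the transaction, Tariq's side holds 30% of Anchor, not > 50%, so Tariq still does not control Anchor.
No new person acquires control, so the clause is not triggered.

No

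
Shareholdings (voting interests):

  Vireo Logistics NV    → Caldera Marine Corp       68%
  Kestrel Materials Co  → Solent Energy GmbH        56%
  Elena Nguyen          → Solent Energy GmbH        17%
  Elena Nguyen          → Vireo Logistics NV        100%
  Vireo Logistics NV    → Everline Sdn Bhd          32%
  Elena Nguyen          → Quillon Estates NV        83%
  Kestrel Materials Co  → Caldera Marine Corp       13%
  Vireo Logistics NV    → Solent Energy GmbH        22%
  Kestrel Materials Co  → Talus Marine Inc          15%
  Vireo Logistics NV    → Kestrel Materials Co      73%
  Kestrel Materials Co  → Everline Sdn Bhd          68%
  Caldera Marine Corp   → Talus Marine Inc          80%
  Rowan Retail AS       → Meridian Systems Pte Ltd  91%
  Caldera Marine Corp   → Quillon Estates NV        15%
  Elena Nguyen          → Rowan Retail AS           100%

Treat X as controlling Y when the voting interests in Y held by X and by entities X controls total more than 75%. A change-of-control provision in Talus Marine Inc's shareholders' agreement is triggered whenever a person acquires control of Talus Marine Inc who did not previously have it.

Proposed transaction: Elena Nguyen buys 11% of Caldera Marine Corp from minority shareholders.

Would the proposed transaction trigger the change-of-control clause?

Yes

The purchase changes only Elena's holdings, so Elena is the only person who could newly come to control Talus.
Elena holds 100% of Vireo, so Elena controls Vireo.
Elena holds 100% of Rowan, so Elena controls Rowan.
Rowan holds 91% of Meridian, so Elena controls Meridian.
Elena holds 83% of Quillon, so Elena controls Quillon.
Neither Elena nor any entity Elena controls holds any voting interest in Talus.
So before the transaction, Elena does not control Talus.
After the purchase, Elena holds 11% of Caldera directly.
Vireo and Elena together hold 68% + 11% = 79% of Caldera, so Elena controls Caldera.
Caldera holds 80% of Talus, so Elena controls Talus.
Elena did not control Talus before and does after, so the clause is triggered.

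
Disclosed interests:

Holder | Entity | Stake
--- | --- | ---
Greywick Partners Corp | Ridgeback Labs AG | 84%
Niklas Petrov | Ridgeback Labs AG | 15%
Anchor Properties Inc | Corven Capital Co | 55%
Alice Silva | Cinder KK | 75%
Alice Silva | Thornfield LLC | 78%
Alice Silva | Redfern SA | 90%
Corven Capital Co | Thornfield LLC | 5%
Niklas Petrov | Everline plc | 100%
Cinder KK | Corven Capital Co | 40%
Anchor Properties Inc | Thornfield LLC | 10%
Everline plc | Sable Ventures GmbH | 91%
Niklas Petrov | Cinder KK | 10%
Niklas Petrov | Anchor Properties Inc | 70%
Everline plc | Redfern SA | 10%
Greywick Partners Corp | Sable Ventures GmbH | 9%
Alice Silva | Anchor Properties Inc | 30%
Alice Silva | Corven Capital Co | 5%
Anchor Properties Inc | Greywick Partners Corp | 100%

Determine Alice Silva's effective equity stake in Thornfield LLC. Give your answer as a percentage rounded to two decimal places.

Alice reaches Thornfield along 5 paths.
Via Anchor: 30% × 10% = 3%.
Via Anchor → Corven: 30% × 55% × 5% = 0.825%.
Via Corven: 5% × 5% = 0.25%.
Via Cinder → Corven: 75% × 40% × 5% = 1.5%.
Direct stake: 78% = 78%.
Total: 3% + 0.825% + 0.25% + 1.5% + 78% = 83.575%.
Rounded: 83.58%.

83.58%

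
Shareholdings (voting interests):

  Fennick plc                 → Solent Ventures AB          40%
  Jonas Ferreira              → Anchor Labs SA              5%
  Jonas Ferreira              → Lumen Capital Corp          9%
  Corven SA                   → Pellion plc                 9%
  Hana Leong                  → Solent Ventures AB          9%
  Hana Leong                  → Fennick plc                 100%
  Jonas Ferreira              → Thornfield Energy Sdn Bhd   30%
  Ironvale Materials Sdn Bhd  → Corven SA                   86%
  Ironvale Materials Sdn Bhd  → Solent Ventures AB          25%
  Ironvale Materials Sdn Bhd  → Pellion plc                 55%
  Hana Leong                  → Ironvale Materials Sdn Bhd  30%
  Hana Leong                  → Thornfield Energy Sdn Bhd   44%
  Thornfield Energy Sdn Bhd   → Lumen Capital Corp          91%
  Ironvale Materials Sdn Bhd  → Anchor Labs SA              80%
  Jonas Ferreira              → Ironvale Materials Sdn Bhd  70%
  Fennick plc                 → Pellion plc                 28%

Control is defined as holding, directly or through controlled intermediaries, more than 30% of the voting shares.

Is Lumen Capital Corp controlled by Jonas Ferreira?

No

Jonas holds 70% of Ironvale, so Jonas controls Ironvale.
Jonas and Ironvale together hold 5% + 80% = 85% of Anchor, so Jonas controls Anchor.
Ironvale holds 86% of Corven, so Jonas controls Corven.
Ironvale and Corven together hold 55% + 9% = 64% of Pellion, so Jonas controls Pellion.
In Lumen, Jonas's side holds only 9%, not > 30%.
So Jonas does not control Lumen.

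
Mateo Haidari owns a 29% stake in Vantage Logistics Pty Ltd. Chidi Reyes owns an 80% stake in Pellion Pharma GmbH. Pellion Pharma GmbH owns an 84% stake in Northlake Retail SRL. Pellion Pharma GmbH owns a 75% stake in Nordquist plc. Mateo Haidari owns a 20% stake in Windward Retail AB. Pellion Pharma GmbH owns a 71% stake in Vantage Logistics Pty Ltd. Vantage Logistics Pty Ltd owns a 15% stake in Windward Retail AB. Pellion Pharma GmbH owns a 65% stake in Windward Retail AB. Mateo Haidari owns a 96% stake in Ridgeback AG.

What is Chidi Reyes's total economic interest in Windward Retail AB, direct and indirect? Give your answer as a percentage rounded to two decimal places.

60.52%

Chidi reaches Windward along 2 paths.
Via Pellion: 80% × 65% = 52%.
Via Pellion → Vantage: 80% × 71% × 15% = 8.52%.
Total: 52% + 8.52% = 60.52%.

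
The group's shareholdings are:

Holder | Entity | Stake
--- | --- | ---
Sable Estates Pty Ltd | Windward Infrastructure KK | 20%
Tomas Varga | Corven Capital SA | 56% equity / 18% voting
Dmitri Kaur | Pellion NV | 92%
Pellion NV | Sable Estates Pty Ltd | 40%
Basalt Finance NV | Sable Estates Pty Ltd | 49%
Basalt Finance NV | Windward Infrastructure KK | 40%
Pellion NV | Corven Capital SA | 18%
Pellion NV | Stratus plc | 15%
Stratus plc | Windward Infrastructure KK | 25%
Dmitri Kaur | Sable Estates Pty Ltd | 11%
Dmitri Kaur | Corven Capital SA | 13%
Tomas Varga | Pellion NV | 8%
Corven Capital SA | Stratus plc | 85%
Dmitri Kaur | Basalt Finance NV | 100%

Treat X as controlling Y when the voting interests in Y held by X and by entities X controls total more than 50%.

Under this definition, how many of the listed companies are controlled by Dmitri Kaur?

4

Dmitri holds 92% of Pellion, so Dmitri controls Pellion.
Dmitri holds 100% of Basalt, so Dmitri controls Basalt.
Dmitri and Basalt and Pellion together hold 11% + 49% + 40% = 100% of Sable, so Dmitri controls Sable.
Basalt and Sable together hold 40% + 20% = 60% of Windward, so Dmitri controls Windward.
No other company's threshold is met.
Dmitri controls 4 companies.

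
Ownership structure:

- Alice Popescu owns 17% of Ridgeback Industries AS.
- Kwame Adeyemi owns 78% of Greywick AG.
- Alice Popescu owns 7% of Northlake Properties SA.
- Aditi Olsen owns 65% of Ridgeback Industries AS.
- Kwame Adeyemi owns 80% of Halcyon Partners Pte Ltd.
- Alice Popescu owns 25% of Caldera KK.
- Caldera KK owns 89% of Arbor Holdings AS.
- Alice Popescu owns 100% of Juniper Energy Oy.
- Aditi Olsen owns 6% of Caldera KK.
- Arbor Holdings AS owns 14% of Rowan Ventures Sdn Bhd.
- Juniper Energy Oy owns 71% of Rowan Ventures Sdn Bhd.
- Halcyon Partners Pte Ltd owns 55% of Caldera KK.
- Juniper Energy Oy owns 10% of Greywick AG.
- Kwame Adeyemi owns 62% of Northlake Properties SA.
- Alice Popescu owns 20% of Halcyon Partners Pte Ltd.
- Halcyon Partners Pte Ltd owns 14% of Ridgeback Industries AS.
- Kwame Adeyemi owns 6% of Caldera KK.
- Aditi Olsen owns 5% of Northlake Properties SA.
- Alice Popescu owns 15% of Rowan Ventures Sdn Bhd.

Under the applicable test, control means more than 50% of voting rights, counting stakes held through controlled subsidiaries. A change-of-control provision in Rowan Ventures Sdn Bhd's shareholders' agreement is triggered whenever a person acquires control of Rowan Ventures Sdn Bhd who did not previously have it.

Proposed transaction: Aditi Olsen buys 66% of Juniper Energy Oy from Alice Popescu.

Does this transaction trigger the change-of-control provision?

The purchase adds only to Aditi's holdings (Alice's stake shrinks), so Aditi is the only person who could newly come to control Rowan.
Aditi holds 65% of Ridgeback, so Aditi controls Ridgeback.
Neither Aditi nor any entity Aditi controls holds any voting interest in Rowan.
So before the transaction, Aditi does not control Rowan.
After the purchase, Aditi holds 66% of Juniper directly, and Alice's stake falls to 34%.
Aditi holds 66% of Juniper, so Aditi controls Juniper.
Juniper holds 71% of Rowan, so Aditi controls Rowan.
Aditi did not control Rowan before and does after, so the clause is triggered.

Yes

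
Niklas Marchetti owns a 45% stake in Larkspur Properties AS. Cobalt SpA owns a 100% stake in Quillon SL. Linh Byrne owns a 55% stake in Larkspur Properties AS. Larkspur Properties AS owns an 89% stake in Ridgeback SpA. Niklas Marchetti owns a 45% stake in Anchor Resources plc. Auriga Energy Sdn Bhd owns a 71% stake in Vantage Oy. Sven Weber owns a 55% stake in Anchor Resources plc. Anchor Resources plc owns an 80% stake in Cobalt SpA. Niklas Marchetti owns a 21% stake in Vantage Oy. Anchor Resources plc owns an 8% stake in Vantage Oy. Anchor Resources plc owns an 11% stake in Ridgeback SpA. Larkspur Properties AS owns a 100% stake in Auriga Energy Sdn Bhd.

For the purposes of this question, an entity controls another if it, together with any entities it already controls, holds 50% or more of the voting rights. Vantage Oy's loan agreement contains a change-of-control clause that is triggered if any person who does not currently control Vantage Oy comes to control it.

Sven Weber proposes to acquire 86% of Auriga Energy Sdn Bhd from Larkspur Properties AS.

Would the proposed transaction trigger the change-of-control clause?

Yes

The purchase adds only to Sven's holdings (Larkspur's stake shrinks), so Sven is the only person who could newly come to control Vantage.
Sven holds 55% of Anchor, so Sven controls Anchor.
Anchor holds 80% of Cobalt, so Sven controls Cobalt.
Cobalt holds 100% of Quillon, so Sven controls Quillon.
In Vantage, Sven's side holds only 8%, not ≥ 50%.
So before the transaction, Sven does not control Vantage.
After the purchase, Sven holds 86% of Auriga directly, and Larkspur's stake falls to 14%.
Sven holds 86% of Auriga, so Sven controls Auriga.
Auriga and Anchor together hold 71% + 8% = 79% of Vantage, so Sven controls Vantage.
Sven did not control Vantage before and does after, so the clause is triggered.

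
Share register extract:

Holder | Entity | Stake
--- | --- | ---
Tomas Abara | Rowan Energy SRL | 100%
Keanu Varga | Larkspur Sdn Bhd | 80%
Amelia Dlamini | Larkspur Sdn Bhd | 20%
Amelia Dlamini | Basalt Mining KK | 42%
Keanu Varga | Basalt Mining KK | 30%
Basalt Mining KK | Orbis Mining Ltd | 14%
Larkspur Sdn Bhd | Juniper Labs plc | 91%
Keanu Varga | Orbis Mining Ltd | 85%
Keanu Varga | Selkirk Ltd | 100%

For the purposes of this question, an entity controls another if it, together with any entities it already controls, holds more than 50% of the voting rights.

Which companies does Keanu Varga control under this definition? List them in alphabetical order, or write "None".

Juniper Labs plc, Larkspur Sdn Bhd, Orbis Mining Ltd, Selkirk Ltd

Keanu holds 80% of Larkspur, so Keanu controls Larkspur.
Larkspur holds 91% of Juniper, so Keanu controls Juniper.
Keanu holds 85% of Orbis, so Keanu controls Orbis.
Keanu holds 100% of Selkirk, so Keanu controls Selkirk.
No other company's threshold is met.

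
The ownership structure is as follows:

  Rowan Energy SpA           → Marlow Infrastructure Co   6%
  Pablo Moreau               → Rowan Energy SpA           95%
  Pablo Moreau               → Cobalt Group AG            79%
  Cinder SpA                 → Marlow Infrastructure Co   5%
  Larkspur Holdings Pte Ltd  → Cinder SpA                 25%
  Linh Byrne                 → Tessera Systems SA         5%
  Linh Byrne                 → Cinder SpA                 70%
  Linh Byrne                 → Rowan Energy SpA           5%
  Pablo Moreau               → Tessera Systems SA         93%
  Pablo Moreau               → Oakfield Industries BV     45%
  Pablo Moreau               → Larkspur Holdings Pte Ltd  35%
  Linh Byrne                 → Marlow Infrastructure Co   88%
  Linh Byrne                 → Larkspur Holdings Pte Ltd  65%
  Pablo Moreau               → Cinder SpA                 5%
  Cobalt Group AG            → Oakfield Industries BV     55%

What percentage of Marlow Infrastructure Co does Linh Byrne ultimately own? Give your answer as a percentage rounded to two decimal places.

Linh reaches Marlow along 4 paths.
Via Cinder: 70% × 5% = 3.5%.
Via Larkspur → Cinder: 65% × 25% × 5% = 0.8125%.
Direct stake: 88% = 88%.
Via Rowan: 5% × 6% = 0.3%.
Total: 3.5% + 0.8125% + 88% + 0.3% = 92.6125%.
Rounded: 92.61%.

92.61%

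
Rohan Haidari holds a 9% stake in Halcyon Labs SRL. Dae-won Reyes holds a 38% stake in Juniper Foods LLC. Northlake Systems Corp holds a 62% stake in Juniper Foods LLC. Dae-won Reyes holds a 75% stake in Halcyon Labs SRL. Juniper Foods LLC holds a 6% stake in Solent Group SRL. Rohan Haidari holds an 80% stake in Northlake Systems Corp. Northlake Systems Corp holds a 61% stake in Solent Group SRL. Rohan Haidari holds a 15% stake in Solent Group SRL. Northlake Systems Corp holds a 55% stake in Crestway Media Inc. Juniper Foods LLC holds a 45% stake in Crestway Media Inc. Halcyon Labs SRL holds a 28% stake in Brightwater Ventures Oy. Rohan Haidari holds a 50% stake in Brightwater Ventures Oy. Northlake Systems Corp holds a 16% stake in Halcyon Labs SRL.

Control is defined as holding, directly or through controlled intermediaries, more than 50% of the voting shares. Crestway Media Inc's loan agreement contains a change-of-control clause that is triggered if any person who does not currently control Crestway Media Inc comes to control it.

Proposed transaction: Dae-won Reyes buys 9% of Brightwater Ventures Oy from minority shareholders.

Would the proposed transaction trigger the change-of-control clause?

The purchase changes only Dae-won's holdings, so Dae-won is the only person who could newly come to control Crestway.
Dae-won holds 75% of Halcyon, so Dae-won controls Halcyon.
Neither Dae-won nor any entity Dae-won controls holds any voting interest in Crestway.
So before the transaction, Dae-won does not control Crestway.
After the purchase, Dae-won holds 9% of Brightwater directly.
Dae-won's side now holds 28% + 9% = 37% of Brightwater, not > 50%, so Dae-won still does not control Brightwater.
After the transaction, neither Dae-won nor any entity Dae-won controls holds a voting interest in Crestway, so Dae-won still does not control it.
No new person acquires control, so the clause is not triggered.

No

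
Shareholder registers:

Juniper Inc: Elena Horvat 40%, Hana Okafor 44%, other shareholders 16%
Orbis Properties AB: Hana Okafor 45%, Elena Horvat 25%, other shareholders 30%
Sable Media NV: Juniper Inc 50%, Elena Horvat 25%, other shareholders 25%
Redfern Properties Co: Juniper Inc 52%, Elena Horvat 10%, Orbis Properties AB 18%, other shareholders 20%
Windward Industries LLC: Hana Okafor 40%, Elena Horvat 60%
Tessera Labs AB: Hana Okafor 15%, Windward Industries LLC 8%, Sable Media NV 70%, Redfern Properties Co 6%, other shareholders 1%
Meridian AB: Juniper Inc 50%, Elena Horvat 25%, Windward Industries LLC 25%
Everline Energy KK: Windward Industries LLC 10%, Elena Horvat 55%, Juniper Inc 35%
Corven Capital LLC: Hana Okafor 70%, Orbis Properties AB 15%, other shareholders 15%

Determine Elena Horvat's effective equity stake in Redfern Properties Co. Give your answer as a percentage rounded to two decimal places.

Elena reaches Redfern along 3 paths.
Via Juniper: 40% × 52% = 20.8%.
Direct stake: 10% = 10%.
Via Orbis: 25% × 18% = 4.5%.
Total: 20.8% + 10% + 4.5% = 35.3%.
Rounded: 35.30%.

35.30%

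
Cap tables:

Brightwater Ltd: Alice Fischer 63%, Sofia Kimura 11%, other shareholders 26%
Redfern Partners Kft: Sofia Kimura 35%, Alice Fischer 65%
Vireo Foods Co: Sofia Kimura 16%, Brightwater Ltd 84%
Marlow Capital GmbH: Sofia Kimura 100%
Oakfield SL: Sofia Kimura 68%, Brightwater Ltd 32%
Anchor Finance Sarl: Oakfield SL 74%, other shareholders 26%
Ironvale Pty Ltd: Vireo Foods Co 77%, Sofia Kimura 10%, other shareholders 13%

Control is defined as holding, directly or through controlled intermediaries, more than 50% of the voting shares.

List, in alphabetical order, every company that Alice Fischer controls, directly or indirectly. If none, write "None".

Brightwater Ltd, Ironvale Pty Ltd, Redfern Partners Kft, Vireo Foods Co

Alice holds 63% of Brightwater, so Alice controls Brightwater.
Alice holds 65% of Redfern, so Alice controls Redfern.
Brightwater holds 84% of Vireo, so Alice controls Vireo.
Vireo holds 77% of Ironvale, so Alice controls Ironvale.
No other company's threshold is met.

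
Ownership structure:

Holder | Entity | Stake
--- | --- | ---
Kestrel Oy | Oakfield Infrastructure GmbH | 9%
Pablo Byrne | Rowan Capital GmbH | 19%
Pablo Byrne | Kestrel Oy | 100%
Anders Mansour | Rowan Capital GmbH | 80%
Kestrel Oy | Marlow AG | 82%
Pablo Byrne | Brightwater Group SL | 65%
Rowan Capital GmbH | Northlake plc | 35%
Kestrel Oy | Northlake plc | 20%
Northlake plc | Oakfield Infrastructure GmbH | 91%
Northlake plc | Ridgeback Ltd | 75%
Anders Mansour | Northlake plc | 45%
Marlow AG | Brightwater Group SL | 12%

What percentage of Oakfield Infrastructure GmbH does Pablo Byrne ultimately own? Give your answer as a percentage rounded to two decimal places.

Pablo reaches Oakfield along 3 paths.
Via Rowan → Northlake: 19% × 35% × 91% = 6.0515%.
Via Kestrel → Northlake: 100% × 20% × 91% = 18.2%.
Via Kestrel: 100% × 9% = 9%.
Total: 6.0515% + 18.2% + 9% = 33.2515%.
Rounded: 33.25%.

33.25%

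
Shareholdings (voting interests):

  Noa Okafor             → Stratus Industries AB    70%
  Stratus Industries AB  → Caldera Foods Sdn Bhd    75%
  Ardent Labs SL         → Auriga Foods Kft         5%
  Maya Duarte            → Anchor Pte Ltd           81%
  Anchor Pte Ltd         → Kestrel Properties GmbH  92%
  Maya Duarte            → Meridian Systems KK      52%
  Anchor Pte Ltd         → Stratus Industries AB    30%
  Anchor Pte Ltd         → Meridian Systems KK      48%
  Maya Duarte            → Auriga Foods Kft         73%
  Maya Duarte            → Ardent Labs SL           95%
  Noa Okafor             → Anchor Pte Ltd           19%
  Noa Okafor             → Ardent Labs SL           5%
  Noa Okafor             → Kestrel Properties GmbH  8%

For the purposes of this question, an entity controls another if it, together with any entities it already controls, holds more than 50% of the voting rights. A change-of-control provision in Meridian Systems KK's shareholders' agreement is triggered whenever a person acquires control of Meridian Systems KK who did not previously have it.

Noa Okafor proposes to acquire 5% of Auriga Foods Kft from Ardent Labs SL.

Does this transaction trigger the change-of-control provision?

The purchase adds only to Noa's holdings (Ardent's stake shrinks), so Noa is the only person who could newly come to control Meridian.
Noa holds 70% of Stratus, so Noa controls Stratus.
Stratus holds 75% of Caldera, so Noa controls Caldera.
Neither Noa nor any entity Noa controls holds any voting interest in Meridian.
So before the transaction, Noa does not control Meridian.
After the purchase, Noa holds 5% of Auriga directly, and Ardent's stake falls to 0%.
Noa's side now holds 5% of Auriga, not > 50%, so Noa still does not control Auriga.
After the transaction, neither Noa nor any entity Noa controls holds a voting interest in Meridian, so Noa still does not control it.
No new person acquires control, so the clause is not triggered.

No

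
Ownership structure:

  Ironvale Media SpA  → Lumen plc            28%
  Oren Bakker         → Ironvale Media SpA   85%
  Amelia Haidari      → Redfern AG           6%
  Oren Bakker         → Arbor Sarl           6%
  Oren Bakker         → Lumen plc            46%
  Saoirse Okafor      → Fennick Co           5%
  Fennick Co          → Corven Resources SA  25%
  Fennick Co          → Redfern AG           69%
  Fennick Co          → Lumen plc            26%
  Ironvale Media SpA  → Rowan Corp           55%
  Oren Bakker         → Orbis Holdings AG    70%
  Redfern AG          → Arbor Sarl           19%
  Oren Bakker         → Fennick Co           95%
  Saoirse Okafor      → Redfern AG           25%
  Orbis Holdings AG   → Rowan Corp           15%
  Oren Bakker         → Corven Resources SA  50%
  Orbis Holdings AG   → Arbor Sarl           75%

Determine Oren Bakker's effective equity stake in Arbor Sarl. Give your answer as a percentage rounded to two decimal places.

Oren reaches Arbor along 3 paths.
Via Orbis: 70% × 75% = 52.5%.
Direct stake: 6% = 6%.
Via Fennick → Redfern: 95% × 69% × 19% = 12.4545%.
Total: 52.5% + 6% + 12.4545% = 70.9545%.
Rounded: 70.95%.

70.95%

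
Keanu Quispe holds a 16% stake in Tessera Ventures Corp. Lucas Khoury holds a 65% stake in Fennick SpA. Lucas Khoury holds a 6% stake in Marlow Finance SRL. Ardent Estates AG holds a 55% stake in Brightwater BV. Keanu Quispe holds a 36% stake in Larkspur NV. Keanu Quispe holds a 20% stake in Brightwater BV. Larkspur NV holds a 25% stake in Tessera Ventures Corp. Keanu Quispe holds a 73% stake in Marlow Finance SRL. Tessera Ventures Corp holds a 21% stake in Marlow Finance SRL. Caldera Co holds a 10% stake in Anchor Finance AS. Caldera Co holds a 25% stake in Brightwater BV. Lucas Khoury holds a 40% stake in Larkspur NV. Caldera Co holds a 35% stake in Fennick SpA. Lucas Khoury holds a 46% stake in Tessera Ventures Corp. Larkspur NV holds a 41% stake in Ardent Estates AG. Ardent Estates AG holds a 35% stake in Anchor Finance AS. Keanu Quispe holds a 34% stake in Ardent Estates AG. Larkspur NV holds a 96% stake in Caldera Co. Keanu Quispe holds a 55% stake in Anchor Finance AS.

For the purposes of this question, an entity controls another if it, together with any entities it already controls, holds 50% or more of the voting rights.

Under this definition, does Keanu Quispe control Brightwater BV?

Keanu holds 73% of Marlow, so Keanu controls Marlow.
Keanu holds 55% of Anchor, so Keanu controls Anchor.
In Brightwater, Keanu's side holds only 20%, not ≥ 50%.
So Keanu does not control Brightwater.

No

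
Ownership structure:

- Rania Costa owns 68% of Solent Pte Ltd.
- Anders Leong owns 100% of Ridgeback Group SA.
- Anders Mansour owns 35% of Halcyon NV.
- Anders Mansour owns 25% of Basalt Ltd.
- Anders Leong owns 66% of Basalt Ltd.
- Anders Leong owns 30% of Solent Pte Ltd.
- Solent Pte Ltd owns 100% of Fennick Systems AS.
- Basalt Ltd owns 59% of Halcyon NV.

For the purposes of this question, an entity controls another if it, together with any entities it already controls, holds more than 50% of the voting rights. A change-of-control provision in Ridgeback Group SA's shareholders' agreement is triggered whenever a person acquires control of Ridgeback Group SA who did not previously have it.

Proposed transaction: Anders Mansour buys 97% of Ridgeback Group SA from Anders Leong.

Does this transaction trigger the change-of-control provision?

Yes

The purchase adds only to Anders Mansour's holdings (Anders Leong's stake shrinks), so Anders Mansour is the only person who could newly come to control Ridgeback.
Anders Mansour's largest direct stake is 35% in Halcyon, which does not meet the threshold, so Anders Mansour controls no company.
Neither Anders Mansour nor any entity Anders Mansour controls holds any voting interest in Ridgeback.
So before the transaction, Anders Mansour does not control Ridgeback.
After the purchase, Anders Mansour holds 97% of Ridgeback directly, and Anders Leong's stake falls to 3%.
Anders Mansour holds 97% of Ridgeback, so Anders Mansour controls Ridgeback.
Anders Mansour did not control Ridgeback before and does after, so the clause is triggered.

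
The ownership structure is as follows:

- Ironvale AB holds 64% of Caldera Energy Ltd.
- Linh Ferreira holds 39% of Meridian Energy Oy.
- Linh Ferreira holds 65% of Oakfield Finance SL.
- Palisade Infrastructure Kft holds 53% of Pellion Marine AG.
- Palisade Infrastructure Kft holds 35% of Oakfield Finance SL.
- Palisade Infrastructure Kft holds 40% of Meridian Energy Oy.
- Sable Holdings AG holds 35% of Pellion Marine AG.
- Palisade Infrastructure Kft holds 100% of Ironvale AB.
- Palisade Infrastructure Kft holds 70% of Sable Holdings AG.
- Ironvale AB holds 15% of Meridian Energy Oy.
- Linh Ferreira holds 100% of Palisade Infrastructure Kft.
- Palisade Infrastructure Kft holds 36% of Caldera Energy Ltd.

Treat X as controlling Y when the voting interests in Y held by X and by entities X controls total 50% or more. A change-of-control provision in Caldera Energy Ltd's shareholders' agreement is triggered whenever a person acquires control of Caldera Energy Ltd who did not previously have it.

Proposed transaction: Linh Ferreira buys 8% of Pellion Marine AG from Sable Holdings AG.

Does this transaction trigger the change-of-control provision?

No

The purchase adds only to Linh's holdings (Sable's stake shrinks), so Linh is the only person who could newly come to control Caldera.
Linh holds 100% of Palisade, so Linh controls Palisade.
Palisade holds 100% of Ironvale, so Linh controls Ironvale.
Palisade and Ironvale together hold 36% + 64% = 100% of Caldera, so Linh controls Caldera.
So Linh already controls Caldera before the transaction.
After the purchase, Linh holds 8% of Pellion directly, and Sable's stake falls to 27%.
Linh controlled Caldera already, so this is not a new person acquiring control; every other person's position is unchanged or reduced.
No new person acquires control, so the clause is not triggered.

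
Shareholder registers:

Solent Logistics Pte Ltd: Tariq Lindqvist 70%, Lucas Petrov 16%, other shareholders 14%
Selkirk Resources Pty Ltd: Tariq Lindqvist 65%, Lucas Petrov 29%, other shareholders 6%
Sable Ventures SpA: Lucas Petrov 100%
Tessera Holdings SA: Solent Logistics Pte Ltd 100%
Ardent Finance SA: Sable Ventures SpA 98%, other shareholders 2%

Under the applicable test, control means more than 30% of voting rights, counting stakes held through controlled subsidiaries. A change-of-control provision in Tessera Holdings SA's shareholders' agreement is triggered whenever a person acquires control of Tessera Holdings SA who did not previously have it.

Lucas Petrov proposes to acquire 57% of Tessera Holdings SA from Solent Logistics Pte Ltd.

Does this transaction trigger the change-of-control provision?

The purchase adds only to Lucas's holdings (Solent's stake shrinks), so Lucas is the only person who could newly come to control Tessera.
Lucas holds 100% of Sable, so Lucas controls Sable.
Sable holds 98% of Ardent, so Lucas controls Ardent.
Neither Lucas nor any entity Lucas controls holds any voting interest in Tessera.
So before the transaction, Lucas does not control Tessera.
After the purchase, Lucas holds 57% of Tessera directly, and Solent's stake falls to 43%.
Lucas holds 57% of Tessera, so Lucas controls Tessera.
Lucas did not control Tessera before and does after, so the clause is triggered.

Yes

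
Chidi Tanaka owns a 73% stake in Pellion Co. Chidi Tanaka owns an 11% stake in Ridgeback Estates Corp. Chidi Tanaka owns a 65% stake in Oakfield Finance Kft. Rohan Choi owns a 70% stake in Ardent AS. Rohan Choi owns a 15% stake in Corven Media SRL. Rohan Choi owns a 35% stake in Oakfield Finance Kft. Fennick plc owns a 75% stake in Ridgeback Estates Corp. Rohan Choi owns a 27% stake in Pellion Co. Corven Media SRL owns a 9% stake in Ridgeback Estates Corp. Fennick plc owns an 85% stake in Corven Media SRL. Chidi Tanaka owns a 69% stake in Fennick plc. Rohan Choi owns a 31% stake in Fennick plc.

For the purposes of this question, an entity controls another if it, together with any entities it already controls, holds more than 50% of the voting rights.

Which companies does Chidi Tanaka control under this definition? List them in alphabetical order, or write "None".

Chidi holds 69% of Fennick, so Chidi controls Fennick.
Chidi holds 73% of Pellion, so Chidi controls Pellion.
Fennick holds 85% of Corven, so Chidi controls Corven.
Chidi holds 65% of Oakfield, so Chidi controls Oakfield.
Fennick and Corven and Chidi together hold 75% + 9% + 11% = 95% of Ridgeback, so Chidi controls Ridgeback.
No other company's threshold is met.

Corven Media SRL, Fennick plc, Oakfield Finance Kft, Pellion Co, Ridgeback Estates Corp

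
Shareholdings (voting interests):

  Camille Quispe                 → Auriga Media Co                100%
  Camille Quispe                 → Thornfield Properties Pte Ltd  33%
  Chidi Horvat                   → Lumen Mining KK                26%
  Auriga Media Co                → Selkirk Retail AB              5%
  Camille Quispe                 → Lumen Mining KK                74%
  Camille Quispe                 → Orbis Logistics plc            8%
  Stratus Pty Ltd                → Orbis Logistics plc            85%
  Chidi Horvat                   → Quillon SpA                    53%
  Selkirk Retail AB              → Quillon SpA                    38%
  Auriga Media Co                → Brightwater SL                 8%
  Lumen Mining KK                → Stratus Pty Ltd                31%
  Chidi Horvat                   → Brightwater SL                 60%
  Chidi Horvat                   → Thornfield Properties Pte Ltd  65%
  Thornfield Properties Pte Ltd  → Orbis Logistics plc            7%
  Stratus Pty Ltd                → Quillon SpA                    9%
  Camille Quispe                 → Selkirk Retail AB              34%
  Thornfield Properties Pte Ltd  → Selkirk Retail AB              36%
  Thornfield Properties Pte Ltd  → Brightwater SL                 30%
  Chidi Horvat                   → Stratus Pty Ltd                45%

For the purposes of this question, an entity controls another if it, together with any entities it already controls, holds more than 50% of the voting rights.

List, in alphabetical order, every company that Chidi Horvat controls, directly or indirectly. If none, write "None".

Brightwater SL, Quillon SpA, Thornfield Properties Pte Ltd

Chidi holds 65% of Thornfield, so Chidi controls Thornfield.
Thornfield and Chidi together hold 30% + 60% = 90% of Brightwater, so Chidi controls Brightwater.
Chidi holds 53% of Quillon, so Chidi controls Quillon.
No other company's threshold is met.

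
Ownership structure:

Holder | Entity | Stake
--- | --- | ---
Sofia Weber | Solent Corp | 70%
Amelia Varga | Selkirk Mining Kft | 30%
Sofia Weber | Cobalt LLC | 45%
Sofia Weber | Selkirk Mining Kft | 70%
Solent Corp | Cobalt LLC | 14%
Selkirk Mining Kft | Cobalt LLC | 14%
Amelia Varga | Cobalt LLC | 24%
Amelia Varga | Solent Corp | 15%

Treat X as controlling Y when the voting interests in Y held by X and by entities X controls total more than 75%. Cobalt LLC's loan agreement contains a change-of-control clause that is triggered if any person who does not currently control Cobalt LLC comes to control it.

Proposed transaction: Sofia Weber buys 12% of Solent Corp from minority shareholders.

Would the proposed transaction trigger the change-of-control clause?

No

The purchase changes only Sofia's holdings, so Sofia is the only person who could newly come to control Cobalt.
Sofia's largest direct stake is 70% in Selkirk, which does not meet the threshold, so Sofia controls no company.
In Cobalt, Sofia's side holds only 45%, not > 75%.
So before the transaction, Sofia does not control Cobalt.
After the purchase, Sofia's direct stake in Solent rises to 70% + 12% = 82%.
Sofia holds 82% of Solent, so Sofia controls Solent.
After the transaction, Sofia's side holds 14% + 45% = 59% of Cobalt, not > 75%, so Sofia still does not control Cobalt.
No new person acquires control, so the clause is not triggered.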